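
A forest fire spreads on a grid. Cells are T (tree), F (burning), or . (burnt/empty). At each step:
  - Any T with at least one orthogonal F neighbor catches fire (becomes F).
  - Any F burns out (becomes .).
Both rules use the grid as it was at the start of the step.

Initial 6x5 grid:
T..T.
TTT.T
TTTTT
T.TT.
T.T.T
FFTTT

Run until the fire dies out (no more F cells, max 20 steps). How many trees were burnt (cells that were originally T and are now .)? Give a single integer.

Step 1: +2 fires, +2 burnt (F count now 2)
Step 2: +3 fires, +2 burnt (F count now 3)
Step 3: +3 fires, +3 burnt (F count now 3)
Step 4: +5 fires, +3 burnt (F count now 5)
Step 5: +4 fires, +5 burnt (F count now 4)
Step 6: +1 fires, +4 burnt (F count now 1)
Step 7: +1 fires, +1 burnt (F count now 1)
Step 8: +0 fires, +1 burnt (F count now 0)
Fire out after step 8
Initially T: 20, now '.': 29
Total burnt (originally-T cells now '.'): 19

Answer: 19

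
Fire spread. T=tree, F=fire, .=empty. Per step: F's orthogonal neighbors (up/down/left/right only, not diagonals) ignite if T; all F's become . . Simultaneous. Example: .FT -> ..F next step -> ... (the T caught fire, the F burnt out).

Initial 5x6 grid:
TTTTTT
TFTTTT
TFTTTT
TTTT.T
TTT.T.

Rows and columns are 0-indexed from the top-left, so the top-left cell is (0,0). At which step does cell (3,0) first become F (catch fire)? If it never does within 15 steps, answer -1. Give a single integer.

Step 1: cell (3,0)='T' (+6 fires, +2 burnt)
Step 2: cell (3,0)='F' (+7 fires, +6 burnt)
  -> target ignites at step 2
Step 3: cell (3,0)='.' (+6 fires, +7 burnt)
Step 4: cell (3,0)='.' (+3 fires, +6 burnt)
Step 5: cell (3,0)='.' (+2 fires, +3 burnt)
Step 6: cell (3,0)='.' (+0 fires, +2 burnt)
  fire out at step 6

2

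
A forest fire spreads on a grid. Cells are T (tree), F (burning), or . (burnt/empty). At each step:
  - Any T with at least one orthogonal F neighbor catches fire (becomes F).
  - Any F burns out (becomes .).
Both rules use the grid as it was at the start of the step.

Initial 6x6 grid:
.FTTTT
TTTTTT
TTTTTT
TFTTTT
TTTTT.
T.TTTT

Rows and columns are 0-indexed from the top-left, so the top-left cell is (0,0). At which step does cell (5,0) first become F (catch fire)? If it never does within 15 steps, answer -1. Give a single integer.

Step 1: cell (5,0)='T' (+6 fires, +2 burnt)
Step 2: cell (5,0)='T' (+8 fires, +6 burnt)
Step 3: cell (5,0)='F' (+7 fires, +8 burnt)
  -> target ignites at step 3
Step 4: cell (5,0)='.' (+6 fires, +7 burnt)
Step 5: cell (5,0)='.' (+3 fires, +6 burnt)
Step 6: cell (5,0)='.' (+1 fires, +3 burnt)
Step 7: cell (5,0)='.' (+0 fires, +1 burnt)
  fire out at step 7

3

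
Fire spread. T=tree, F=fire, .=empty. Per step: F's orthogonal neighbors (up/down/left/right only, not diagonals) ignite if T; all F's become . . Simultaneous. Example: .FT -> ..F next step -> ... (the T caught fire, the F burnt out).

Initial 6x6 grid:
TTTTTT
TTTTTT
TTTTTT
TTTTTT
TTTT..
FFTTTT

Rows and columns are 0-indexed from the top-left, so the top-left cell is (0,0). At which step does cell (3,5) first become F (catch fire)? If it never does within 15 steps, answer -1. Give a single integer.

Step 1: cell (3,5)='T' (+3 fires, +2 burnt)
Step 2: cell (3,5)='T' (+4 fires, +3 burnt)
Step 3: cell (3,5)='T' (+5 fires, +4 burnt)
Step 4: cell (3,5)='T' (+5 fires, +5 burnt)
Step 5: cell (3,5)='T' (+5 fires, +5 burnt)
Step 6: cell (3,5)='F' (+4 fires, +5 burnt)
  -> target ignites at step 6
Step 7: cell (3,5)='.' (+3 fires, +4 burnt)
Step 8: cell (3,5)='.' (+2 fires, +3 burnt)
Step 9: cell (3,5)='.' (+1 fires, +2 burnt)
Step 10: cell (3,5)='.' (+0 fires, +1 burnt)
  fire out at step 10

6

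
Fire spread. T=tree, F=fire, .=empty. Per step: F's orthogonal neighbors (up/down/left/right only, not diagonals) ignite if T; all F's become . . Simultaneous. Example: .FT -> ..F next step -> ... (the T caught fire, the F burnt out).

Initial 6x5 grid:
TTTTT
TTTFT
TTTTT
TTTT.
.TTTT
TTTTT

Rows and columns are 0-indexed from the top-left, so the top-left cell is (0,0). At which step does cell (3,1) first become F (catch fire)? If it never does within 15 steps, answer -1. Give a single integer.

Step 1: cell (3,1)='T' (+4 fires, +1 burnt)
Step 2: cell (3,1)='T' (+6 fires, +4 burnt)
Step 3: cell (3,1)='T' (+5 fires, +6 burnt)
Step 4: cell (3,1)='F' (+6 fires, +5 burnt)
  -> target ignites at step 4
Step 5: cell (3,1)='.' (+4 fires, +6 burnt)
Step 6: cell (3,1)='.' (+1 fires, +4 burnt)
Step 7: cell (3,1)='.' (+1 fires, +1 burnt)
Step 8: cell (3,1)='.' (+0 fires, +1 burnt)
  fire out at step 8

4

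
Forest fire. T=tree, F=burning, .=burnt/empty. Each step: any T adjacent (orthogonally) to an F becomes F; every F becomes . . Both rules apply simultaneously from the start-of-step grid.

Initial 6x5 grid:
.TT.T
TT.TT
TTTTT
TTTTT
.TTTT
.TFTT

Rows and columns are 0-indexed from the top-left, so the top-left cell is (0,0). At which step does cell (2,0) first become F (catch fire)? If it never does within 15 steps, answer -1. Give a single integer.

Step 1: cell (2,0)='T' (+3 fires, +1 burnt)
Step 2: cell (2,0)='T' (+4 fires, +3 burnt)
Step 3: cell (2,0)='T' (+4 fires, +4 burnt)
Step 4: cell (2,0)='T' (+4 fires, +4 burnt)
Step 5: cell (2,0)='F' (+4 fires, +4 burnt)
  -> target ignites at step 5
Step 6: cell (2,0)='.' (+3 fires, +4 burnt)
Step 7: cell (2,0)='.' (+2 fires, +3 burnt)
Step 8: cell (2,0)='.' (+0 fires, +2 burnt)
  fire out at step 8

5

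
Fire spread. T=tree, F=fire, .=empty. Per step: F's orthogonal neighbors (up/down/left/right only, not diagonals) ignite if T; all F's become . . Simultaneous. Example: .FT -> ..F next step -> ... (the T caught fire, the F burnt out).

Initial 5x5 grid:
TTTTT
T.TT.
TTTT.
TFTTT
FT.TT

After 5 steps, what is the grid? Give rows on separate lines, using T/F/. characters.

Step 1: 4 trees catch fire, 2 burn out
  TTTTT
  T.TT.
  TFTT.
  F.FTT
  .F.TT
Step 2: 3 trees catch fire, 4 burn out
  TTTTT
  T.TT.
  F.FT.
  ...FT
  ...TT
Step 3: 5 trees catch fire, 3 burn out
  TTTTT
  F.FT.
  ...F.
  ....F
  ...FT
Step 4: 4 trees catch fire, 5 burn out
  FTFTT
  ...F.
  .....
  .....
  ....F
Step 5: 2 trees catch fire, 4 burn out
  .F.FT
  .....
  .....
  .....
  .....

.F.FT
.....
.....
.....
.....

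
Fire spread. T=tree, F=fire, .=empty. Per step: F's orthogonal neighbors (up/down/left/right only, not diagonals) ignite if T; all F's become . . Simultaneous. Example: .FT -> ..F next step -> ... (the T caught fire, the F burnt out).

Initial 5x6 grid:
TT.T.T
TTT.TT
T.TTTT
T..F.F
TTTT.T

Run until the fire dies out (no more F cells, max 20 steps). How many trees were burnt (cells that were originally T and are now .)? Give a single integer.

Answer: 19

Derivation:
Step 1: +4 fires, +2 burnt (F count now 4)
Step 2: +4 fires, +4 burnt (F count now 4)
Step 3: +4 fires, +4 burnt (F count now 4)
Step 4: +2 fires, +4 burnt (F count now 2)
Step 5: +3 fires, +2 burnt (F count now 3)
Step 6: +2 fires, +3 burnt (F count now 2)
Step 7: +0 fires, +2 burnt (F count now 0)
Fire out after step 7
Initially T: 20, now '.': 29
Total burnt (originally-T cells now '.'): 19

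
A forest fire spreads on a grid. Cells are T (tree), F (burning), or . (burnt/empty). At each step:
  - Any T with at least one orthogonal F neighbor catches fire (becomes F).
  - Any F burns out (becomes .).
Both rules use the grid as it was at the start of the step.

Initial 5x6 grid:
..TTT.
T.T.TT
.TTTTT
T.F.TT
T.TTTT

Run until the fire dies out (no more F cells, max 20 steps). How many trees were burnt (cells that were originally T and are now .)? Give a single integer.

Answer: 17

Derivation:
Step 1: +2 fires, +1 burnt (F count now 2)
Step 2: +4 fires, +2 burnt (F count now 4)
Step 3: +3 fires, +4 burnt (F count now 3)
Step 4: +5 fires, +3 burnt (F count now 5)
Step 5: +3 fires, +5 burnt (F count now 3)
Step 6: +0 fires, +3 burnt (F count now 0)
Fire out after step 6
Initially T: 20, now '.': 27
Total burnt (originally-T cells now '.'): 17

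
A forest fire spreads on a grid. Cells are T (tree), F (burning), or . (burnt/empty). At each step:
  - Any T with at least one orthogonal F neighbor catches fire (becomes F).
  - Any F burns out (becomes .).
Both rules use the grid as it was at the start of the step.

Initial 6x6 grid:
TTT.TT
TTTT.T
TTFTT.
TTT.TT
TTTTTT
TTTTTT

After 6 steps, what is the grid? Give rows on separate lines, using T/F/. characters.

Step 1: 4 trees catch fire, 1 burn out
  TTT.TT
  TTFT.T
  TF.FT.
  TTF.TT
  TTTTTT
  TTTTTT
Step 2: 7 trees catch fire, 4 burn out
  TTF.TT
  TF.F.T
  F...F.
  TF..TT
  TTFTTT
  TTTTTT
Step 3: 7 trees catch fire, 7 burn out
  TF..TT
  F....T
  ......
  F...FT
  TF.FTT
  TTFTTT
Step 4: 6 trees catch fire, 7 burn out
  F...TT
  .....T
  ......
  .....F
  F...FT
  TF.FTT
Step 5: 3 trees catch fire, 6 burn out
  ....TT
  .....T
  ......
  ......
  .....F
  F...FT
Step 6: 1 trees catch fire, 3 burn out
  ....TT
  .....T
  ......
  ......
  ......
  .....F

....TT
.....T
......
......
......
.....F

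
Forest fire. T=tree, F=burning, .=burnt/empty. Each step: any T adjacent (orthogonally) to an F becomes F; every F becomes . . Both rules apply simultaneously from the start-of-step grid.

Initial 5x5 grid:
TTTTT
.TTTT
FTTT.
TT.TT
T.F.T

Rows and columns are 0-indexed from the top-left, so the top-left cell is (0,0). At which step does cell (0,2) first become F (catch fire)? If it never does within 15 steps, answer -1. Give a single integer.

Step 1: cell (0,2)='T' (+2 fires, +2 burnt)
Step 2: cell (0,2)='T' (+4 fires, +2 burnt)
Step 3: cell (0,2)='T' (+3 fires, +4 burnt)
Step 4: cell (0,2)='F' (+4 fires, +3 burnt)
  -> target ignites at step 4
Step 5: cell (0,2)='.' (+3 fires, +4 burnt)
Step 6: cell (0,2)='.' (+2 fires, +3 burnt)
Step 7: cell (0,2)='.' (+0 fires, +2 burnt)
  fire out at step 7

4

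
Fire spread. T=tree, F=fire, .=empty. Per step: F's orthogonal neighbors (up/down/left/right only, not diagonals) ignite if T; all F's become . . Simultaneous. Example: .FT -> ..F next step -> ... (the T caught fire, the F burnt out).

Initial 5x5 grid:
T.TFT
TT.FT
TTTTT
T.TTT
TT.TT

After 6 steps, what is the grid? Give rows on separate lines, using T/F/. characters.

Step 1: 4 trees catch fire, 2 burn out
  T.F.F
  TT..F
  TTTFT
  T.TTT
  TT.TT
Step 2: 3 trees catch fire, 4 burn out
  T....
  TT...
  TTF.F
  T.TFT
  TT.TT
Step 3: 4 trees catch fire, 3 burn out
  T....
  TT...
  TF...
  T.F.F
  TT.FT
Step 4: 3 trees catch fire, 4 burn out
  T....
  TF...
  F....
  T....
  TT..F
Step 5: 2 trees catch fire, 3 burn out
  T....
  F....
  .....
  F....
  TT...
Step 6: 2 trees catch fire, 2 burn out
  F....
  .....
  .....
  .....
  FT...

F....
.....
.....
.....
FT...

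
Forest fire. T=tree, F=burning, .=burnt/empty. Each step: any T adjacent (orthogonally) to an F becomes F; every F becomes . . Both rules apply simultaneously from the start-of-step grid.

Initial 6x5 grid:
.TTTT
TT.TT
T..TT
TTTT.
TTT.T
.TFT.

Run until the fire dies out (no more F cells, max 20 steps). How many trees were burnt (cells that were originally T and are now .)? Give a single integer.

Answer: 20

Derivation:
Step 1: +3 fires, +1 burnt (F count now 3)
Step 2: +2 fires, +3 burnt (F count now 2)
Step 3: +3 fires, +2 burnt (F count now 3)
Step 4: +2 fires, +3 burnt (F count now 2)
Step 5: +3 fires, +2 burnt (F count now 3)
Step 6: +3 fires, +3 burnt (F count now 3)
Step 7: +3 fires, +3 burnt (F count now 3)
Step 8: +1 fires, +3 burnt (F count now 1)
Step 9: +0 fires, +1 burnt (F count now 0)
Fire out after step 9
Initially T: 21, now '.': 29
Total burnt (originally-T cells now '.'): 20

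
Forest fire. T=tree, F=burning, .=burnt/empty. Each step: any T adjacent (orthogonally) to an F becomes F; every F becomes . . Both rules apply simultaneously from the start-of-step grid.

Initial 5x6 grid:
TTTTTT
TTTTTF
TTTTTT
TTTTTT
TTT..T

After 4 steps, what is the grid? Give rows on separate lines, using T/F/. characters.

Step 1: 3 trees catch fire, 1 burn out
  TTTTTF
  TTTTF.
  TTTTTF
  TTTTTT
  TTT..T
Step 2: 4 trees catch fire, 3 burn out
  TTTTF.
  TTTF..
  TTTTF.
  TTTTTF
  TTT..T
Step 3: 5 trees catch fire, 4 burn out
  TTTF..
  TTF...
  TTTF..
  TTTTF.
  TTT..F
Step 4: 4 trees catch fire, 5 burn out
  TTF...
  TF....
  TTF...
  TTTF..
  TTT...

TTF...
TF....
TTF...
TTTF..
TTT...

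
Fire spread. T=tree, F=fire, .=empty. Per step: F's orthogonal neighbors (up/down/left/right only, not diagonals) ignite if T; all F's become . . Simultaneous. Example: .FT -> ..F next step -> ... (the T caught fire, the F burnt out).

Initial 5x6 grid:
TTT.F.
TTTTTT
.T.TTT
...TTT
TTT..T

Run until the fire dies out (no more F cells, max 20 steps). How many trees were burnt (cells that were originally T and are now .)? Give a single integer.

Step 1: +1 fires, +1 burnt (F count now 1)
Step 2: +3 fires, +1 burnt (F count now 3)
Step 3: +4 fires, +3 burnt (F count now 4)
Step 4: +4 fires, +4 burnt (F count now 4)
Step 5: +4 fires, +4 burnt (F count now 4)
Step 6: +1 fires, +4 burnt (F count now 1)
Step 7: +0 fires, +1 burnt (F count now 0)
Fire out after step 7
Initially T: 20, now '.': 27
Total burnt (originally-T cells now '.'): 17

Answer: 17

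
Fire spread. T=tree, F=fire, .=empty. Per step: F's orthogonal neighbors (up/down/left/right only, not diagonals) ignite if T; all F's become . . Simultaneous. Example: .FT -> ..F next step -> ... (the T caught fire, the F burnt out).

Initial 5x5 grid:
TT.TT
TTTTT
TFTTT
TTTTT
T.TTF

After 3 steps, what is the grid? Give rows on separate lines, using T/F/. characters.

Step 1: 6 trees catch fire, 2 burn out
  TT.TT
  TFTTT
  F.FTT
  TFTTF
  T.TF.
Step 2: 9 trees catch fire, 6 burn out
  TF.TT
  F.FTT
  ...FF
  F.FF.
  T.F..
Step 3: 4 trees catch fire, 9 burn out
  F..TT
  ...FF
  .....
  .....
  F....

F..TT
...FF
.....
.....
F....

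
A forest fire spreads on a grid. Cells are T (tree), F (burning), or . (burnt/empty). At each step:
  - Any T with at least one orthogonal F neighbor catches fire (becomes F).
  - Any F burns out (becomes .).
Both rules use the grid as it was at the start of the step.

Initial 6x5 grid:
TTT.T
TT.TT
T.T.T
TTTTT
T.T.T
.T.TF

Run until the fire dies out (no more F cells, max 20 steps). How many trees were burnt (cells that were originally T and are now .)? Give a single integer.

Answer: 20

Derivation:
Step 1: +2 fires, +1 burnt (F count now 2)
Step 2: +1 fires, +2 burnt (F count now 1)
Step 3: +2 fires, +1 burnt (F count now 2)
Step 4: +2 fires, +2 burnt (F count now 2)
Step 5: +5 fires, +2 burnt (F count now 5)
Step 6: +1 fires, +5 burnt (F count now 1)
Step 7: +2 fires, +1 burnt (F count now 2)
Step 8: +1 fires, +2 burnt (F count now 1)
Step 9: +2 fires, +1 burnt (F count now 2)
Step 10: +1 fires, +2 burnt (F count now 1)
Step 11: +1 fires, +1 burnt (F count now 1)
Step 12: +0 fires, +1 burnt (F count now 0)
Fire out after step 12
Initially T: 21, now '.': 29
Total burnt (originally-T cells now '.'): 20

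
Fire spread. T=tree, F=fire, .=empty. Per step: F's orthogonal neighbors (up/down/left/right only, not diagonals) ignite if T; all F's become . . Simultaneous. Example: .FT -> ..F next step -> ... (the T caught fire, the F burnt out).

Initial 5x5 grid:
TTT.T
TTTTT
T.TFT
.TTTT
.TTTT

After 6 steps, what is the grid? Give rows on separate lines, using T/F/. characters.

Step 1: 4 trees catch fire, 1 burn out
  TTT.T
  TTTFT
  T.F.F
  .TTFT
  .TTTT
Step 2: 5 trees catch fire, 4 burn out
  TTT.T
  TTF.F
  T....
  .TF.F
  .TTFT
Step 3: 6 trees catch fire, 5 burn out
  TTF.F
  TF...
  T....
  .F...
  .TF.F
Step 4: 3 trees catch fire, 6 burn out
  TF...
  F....
  T....
  .....
  .F...
Step 5: 2 trees catch fire, 3 burn out
  F....
  .....
  F....
  .....
  .....
Step 6: 0 trees catch fire, 2 burn out
  .....
  .....
  .....
  .....
  .....

.....
.....
.....
.....
.....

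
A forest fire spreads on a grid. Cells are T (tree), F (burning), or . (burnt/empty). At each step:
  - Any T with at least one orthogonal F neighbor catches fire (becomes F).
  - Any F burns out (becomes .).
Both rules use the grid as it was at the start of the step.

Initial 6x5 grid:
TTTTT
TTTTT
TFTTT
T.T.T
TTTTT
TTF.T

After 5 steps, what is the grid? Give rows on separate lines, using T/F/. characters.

Step 1: 5 trees catch fire, 2 burn out
  TTTTT
  TFTTT
  F.FTT
  T.T.T
  TTFTT
  TF..T
Step 2: 9 trees catch fire, 5 burn out
  TFTTT
  F.FTT
  ...FT
  F.F.T
  TF.FT
  F...T
Step 3: 6 trees catch fire, 9 burn out
  F.FTT
  ...FT
  ....F
  ....T
  F...F
  ....T
Step 4: 4 trees catch fire, 6 burn out
  ...FT
  ....F
  .....
  ....F
  .....
  ....F
Step 5: 1 trees catch fire, 4 burn out
  ....F
  .....
  .....
  .....
  .....
  .....

....F
.....
.....
.....
.....
.....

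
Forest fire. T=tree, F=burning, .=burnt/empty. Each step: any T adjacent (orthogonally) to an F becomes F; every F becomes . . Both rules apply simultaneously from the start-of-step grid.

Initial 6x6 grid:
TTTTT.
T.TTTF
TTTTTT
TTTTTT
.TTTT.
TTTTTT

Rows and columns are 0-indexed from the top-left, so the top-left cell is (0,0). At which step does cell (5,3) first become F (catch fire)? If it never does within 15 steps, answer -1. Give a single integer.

Step 1: cell (5,3)='T' (+2 fires, +1 burnt)
Step 2: cell (5,3)='T' (+4 fires, +2 burnt)
Step 3: cell (5,3)='T' (+4 fires, +4 burnt)
Step 4: cell (5,3)='T' (+4 fires, +4 burnt)
Step 5: cell (5,3)='T' (+5 fires, +4 burnt)
Step 6: cell (5,3)='F' (+6 fires, +5 burnt)
  -> target ignites at step 6
Step 7: cell (5,3)='.' (+4 fires, +6 burnt)
Step 8: cell (5,3)='.' (+1 fires, +4 burnt)
Step 9: cell (5,3)='.' (+1 fires, +1 burnt)
Step 10: cell (5,3)='.' (+0 fires, +1 burnt)
  fire out at step 10

6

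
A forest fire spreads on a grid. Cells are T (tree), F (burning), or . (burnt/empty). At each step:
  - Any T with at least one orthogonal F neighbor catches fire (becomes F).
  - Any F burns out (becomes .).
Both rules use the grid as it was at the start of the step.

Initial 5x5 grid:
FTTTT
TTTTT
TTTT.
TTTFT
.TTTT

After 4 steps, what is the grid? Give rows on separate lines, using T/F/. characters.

Step 1: 6 trees catch fire, 2 burn out
  .FTTT
  FTTTT
  TTTF.
  TTF.F
  .TTFT
Step 2: 8 trees catch fire, 6 burn out
  ..FTT
  .FTFT
  FTF..
  TF...
  .TF.F
Step 3: 6 trees catch fire, 8 burn out
  ...FT
  ..F.F
  .F...
  F....
  .F...
Step 4: 1 trees catch fire, 6 burn out
  ....F
  .....
  .....
  .....
  .....

....F
.....
.....
.....
.....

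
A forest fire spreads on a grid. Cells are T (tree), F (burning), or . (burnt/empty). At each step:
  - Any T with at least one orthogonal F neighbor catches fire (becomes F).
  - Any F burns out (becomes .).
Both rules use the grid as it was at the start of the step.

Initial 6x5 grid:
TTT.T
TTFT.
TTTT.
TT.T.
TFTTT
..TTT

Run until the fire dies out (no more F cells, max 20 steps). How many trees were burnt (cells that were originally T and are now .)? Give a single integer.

Answer: 20

Derivation:
Step 1: +7 fires, +2 burnt (F count now 7)
Step 2: +7 fires, +7 burnt (F count now 7)
Step 3: +5 fires, +7 burnt (F count now 5)
Step 4: +1 fires, +5 burnt (F count now 1)
Step 5: +0 fires, +1 burnt (F count now 0)
Fire out after step 5
Initially T: 21, now '.': 29
Total burnt (originally-T cells now '.'): 20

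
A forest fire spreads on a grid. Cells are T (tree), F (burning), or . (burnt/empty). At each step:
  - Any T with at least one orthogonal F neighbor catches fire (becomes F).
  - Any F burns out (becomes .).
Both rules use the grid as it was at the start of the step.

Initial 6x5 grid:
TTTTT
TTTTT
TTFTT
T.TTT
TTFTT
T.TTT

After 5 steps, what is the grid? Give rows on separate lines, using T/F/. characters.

Step 1: 7 trees catch fire, 2 burn out
  TTTTT
  TTFTT
  TF.FT
  T.FTT
  TF.FT
  T.FTT
Step 2: 9 trees catch fire, 7 burn out
  TTFTT
  TF.FT
  F...F
  T..FT
  F...F
  T..FT
Step 3: 8 trees catch fire, 9 burn out
  TF.FT
  F...F
  .....
  F...F
  .....
  F...F
Step 4: 2 trees catch fire, 8 burn out
  F...F
  .....
  .....
  .....
  .....
  .....
Step 5: 0 trees catch fire, 2 burn out
  .....
  .....
  .....
  .....
  .....
  .....

.....
.....
.....
.....
.....
.....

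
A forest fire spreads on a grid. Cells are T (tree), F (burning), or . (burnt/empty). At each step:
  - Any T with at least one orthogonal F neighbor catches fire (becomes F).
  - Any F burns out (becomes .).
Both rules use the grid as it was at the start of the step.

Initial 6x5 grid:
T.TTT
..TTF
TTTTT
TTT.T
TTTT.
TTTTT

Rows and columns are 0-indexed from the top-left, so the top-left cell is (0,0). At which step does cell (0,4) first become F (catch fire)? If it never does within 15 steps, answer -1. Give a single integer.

Step 1: cell (0,4)='F' (+3 fires, +1 burnt)
  -> target ignites at step 1
Step 2: cell (0,4)='.' (+4 fires, +3 burnt)
Step 3: cell (0,4)='.' (+2 fires, +4 burnt)
Step 4: cell (0,4)='.' (+2 fires, +2 burnt)
Step 5: cell (0,4)='.' (+3 fires, +2 burnt)
Step 6: cell (0,4)='.' (+4 fires, +3 burnt)
Step 7: cell (0,4)='.' (+3 fires, +4 burnt)
Step 8: cell (0,4)='.' (+2 fires, +3 burnt)
Step 9: cell (0,4)='.' (+0 fires, +2 burnt)
  fire out at step 9

1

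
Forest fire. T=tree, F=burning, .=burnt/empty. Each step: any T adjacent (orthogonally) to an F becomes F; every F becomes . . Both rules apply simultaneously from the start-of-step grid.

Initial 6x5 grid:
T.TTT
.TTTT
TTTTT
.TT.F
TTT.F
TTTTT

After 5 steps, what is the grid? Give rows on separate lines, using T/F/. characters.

Step 1: 2 trees catch fire, 2 burn out
  T.TTT
  .TTTT
  TTTTF
  .TT..
  TTT..
  TTTTF
Step 2: 3 trees catch fire, 2 burn out
  T.TTT
  .TTTF
  TTTF.
  .TT..
  TTT..
  TTTF.
Step 3: 4 trees catch fire, 3 burn out
  T.TTF
  .TTF.
  TTF..
  .TT..
  TTT..
  TTF..
Step 4: 6 trees catch fire, 4 burn out
  T.TF.
  .TF..
  TF...
  .TF..
  TTF..
  TF...
Step 5: 6 trees catch fire, 6 burn out
  T.F..
  .F...
  F....
  .F...
  TF...
  F....

T.F..
.F...
F....
.F...
TF...
F....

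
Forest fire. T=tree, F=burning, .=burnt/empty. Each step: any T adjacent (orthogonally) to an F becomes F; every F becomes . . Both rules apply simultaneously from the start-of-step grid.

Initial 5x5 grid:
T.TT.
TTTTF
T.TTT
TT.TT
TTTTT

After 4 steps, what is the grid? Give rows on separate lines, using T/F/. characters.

Step 1: 2 trees catch fire, 1 burn out
  T.TT.
  TTTF.
  T.TTF
  TT.TT
  TTTTT
Step 2: 4 trees catch fire, 2 burn out
  T.TF.
  TTF..
  T.TF.
  TT.TF
  TTTTT
Step 3: 5 trees catch fire, 4 burn out
  T.F..
  TF...
  T.F..
  TT.F.
  TTTTF
Step 4: 2 trees catch fire, 5 burn out
  T....
  F....
  T....
  TT...
  TTTF.

T....
F....
T....
TT...
TTTF.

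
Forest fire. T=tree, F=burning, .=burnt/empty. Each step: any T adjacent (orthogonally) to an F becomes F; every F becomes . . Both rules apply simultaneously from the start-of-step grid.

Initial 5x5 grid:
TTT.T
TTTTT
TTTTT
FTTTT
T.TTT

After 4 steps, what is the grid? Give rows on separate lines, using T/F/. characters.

Step 1: 3 trees catch fire, 1 burn out
  TTT.T
  TTTTT
  FTTTT
  .FTTT
  F.TTT
Step 2: 3 trees catch fire, 3 burn out
  TTT.T
  FTTTT
  .FTTT
  ..FTT
  ..TTT
Step 3: 5 trees catch fire, 3 burn out
  FTT.T
  .FTTT
  ..FTT
  ...FT
  ..FTT
Step 4: 5 trees catch fire, 5 burn out
  .FT.T
  ..FTT
  ...FT
  ....F
  ...FT

.FT.T
..FTT
...FT
....F
...FT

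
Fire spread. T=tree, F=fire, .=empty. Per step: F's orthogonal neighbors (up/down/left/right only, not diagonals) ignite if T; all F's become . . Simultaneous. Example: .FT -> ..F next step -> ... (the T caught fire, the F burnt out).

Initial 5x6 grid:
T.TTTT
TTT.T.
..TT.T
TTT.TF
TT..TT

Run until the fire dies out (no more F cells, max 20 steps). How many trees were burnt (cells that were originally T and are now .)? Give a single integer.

Step 1: +3 fires, +1 burnt (F count now 3)
Step 2: +1 fires, +3 burnt (F count now 1)
Step 3: +0 fires, +1 burnt (F count now 0)
Fire out after step 3
Initially T: 20, now '.': 14
Total burnt (originally-T cells now '.'): 4

Answer: 4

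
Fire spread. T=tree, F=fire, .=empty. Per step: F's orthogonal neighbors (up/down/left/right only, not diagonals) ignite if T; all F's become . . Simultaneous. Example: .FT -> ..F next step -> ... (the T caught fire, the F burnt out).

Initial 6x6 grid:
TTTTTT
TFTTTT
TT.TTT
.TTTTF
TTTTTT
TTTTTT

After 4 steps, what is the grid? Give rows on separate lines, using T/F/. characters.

Step 1: 7 trees catch fire, 2 burn out
  TFTTTT
  F.FTTT
  TF.TTF
  .TTTF.
  TTTTTF
  TTTTTT
Step 2: 10 trees catch fire, 7 burn out
  F.FTTT
  ...FTF
  F..TF.
  .FTF..
  TTTTF.
  TTTTTF
Step 3: 8 trees catch fire, 10 burn out
  ...FTF
  ....F.
  ...F..
  ..F...
  TFTF..
  TTTTF.
Step 4: 5 trees catch fire, 8 burn out
  ....F.
  ......
  ......
  ......
  F.F...
  TFTF..

....F.
......
......
......
F.F...
TFTF..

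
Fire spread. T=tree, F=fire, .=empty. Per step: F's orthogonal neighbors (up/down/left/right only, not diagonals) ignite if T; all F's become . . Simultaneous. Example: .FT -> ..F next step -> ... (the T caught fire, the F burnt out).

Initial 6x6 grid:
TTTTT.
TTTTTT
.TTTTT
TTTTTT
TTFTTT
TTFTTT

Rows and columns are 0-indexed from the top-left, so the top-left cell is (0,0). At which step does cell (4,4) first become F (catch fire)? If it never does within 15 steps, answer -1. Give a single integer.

Step 1: cell (4,4)='T' (+5 fires, +2 burnt)
Step 2: cell (4,4)='F' (+7 fires, +5 burnt)
  -> target ignites at step 2
Step 3: cell (4,4)='.' (+7 fires, +7 burnt)
Step 4: cell (4,4)='.' (+5 fires, +7 burnt)
Step 5: cell (4,4)='.' (+5 fires, +5 burnt)
Step 6: cell (4,4)='.' (+3 fires, +5 burnt)
Step 7: cell (4,4)='.' (+0 fires, +3 burnt)
  fire out at step 7

2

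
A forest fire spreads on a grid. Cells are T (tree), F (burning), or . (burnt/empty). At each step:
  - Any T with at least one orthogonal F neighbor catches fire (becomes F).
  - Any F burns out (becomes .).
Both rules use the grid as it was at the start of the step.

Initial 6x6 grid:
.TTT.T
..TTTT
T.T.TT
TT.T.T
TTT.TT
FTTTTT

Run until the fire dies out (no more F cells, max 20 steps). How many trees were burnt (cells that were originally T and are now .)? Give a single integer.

Answer: 25

Derivation:
Step 1: +2 fires, +1 burnt (F count now 2)
Step 2: +3 fires, +2 burnt (F count now 3)
Step 3: +4 fires, +3 burnt (F count now 4)
Step 4: +1 fires, +4 burnt (F count now 1)
Step 5: +2 fires, +1 burnt (F count now 2)
Step 6: +1 fires, +2 burnt (F count now 1)
Step 7: +1 fires, +1 burnt (F count now 1)
Step 8: +1 fires, +1 burnt (F count now 1)
Step 9: +2 fires, +1 burnt (F count now 2)
Step 10: +2 fires, +2 burnt (F count now 2)
Step 11: +1 fires, +2 burnt (F count now 1)
Step 12: +2 fires, +1 burnt (F count now 2)
Step 13: +2 fires, +2 burnt (F count now 2)
Step 14: +1 fires, +2 burnt (F count now 1)
Step 15: +0 fires, +1 burnt (F count now 0)
Fire out after step 15
Initially T: 26, now '.': 35
Total burnt (originally-T cells now '.'): 25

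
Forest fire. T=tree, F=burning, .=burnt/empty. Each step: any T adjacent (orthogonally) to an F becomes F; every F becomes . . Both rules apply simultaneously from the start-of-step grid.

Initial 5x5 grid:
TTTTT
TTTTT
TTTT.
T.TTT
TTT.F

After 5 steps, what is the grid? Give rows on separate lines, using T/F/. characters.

Step 1: 1 trees catch fire, 1 burn out
  TTTTT
  TTTTT
  TTTT.
  T.TTF
  TTT..
Step 2: 1 trees catch fire, 1 burn out
  TTTTT
  TTTTT
  TTTT.
  T.TF.
  TTT..
Step 3: 2 trees catch fire, 1 burn out
  TTTTT
  TTTTT
  TTTF.
  T.F..
  TTT..
Step 4: 3 trees catch fire, 2 burn out
  TTTTT
  TTTFT
  TTF..
  T....
  TTF..
Step 5: 5 trees catch fire, 3 burn out
  TTTFT
  TTF.F
  TF...
  T....
  TF...

TTTFT
TTF.F
TF...
T....
TF...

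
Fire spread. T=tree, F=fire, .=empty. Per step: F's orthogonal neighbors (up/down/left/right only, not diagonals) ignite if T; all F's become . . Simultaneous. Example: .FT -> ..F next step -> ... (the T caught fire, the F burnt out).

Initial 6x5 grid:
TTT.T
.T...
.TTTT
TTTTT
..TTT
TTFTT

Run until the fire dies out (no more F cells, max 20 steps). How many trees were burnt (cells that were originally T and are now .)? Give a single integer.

Answer: 20

Derivation:
Step 1: +3 fires, +1 burnt (F count now 3)
Step 2: +4 fires, +3 burnt (F count now 4)
Step 3: +4 fires, +4 burnt (F count now 4)
Step 4: +4 fires, +4 burnt (F count now 4)
Step 5: +2 fires, +4 burnt (F count now 2)
Step 6: +1 fires, +2 burnt (F count now 1)
Step 7: +2 fires, +1 burnt (F count now 2)
Step 8: +0 fires, +2 burnt (F count now 0)
Fire out after step 8
Initially T: 21, now '.': 29
Total burnt (originally-T cells now '.'): 20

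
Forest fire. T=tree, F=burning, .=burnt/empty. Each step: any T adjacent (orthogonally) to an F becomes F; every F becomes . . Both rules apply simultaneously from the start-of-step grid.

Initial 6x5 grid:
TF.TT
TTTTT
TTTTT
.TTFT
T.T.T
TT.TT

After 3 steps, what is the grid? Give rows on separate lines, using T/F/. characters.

Step 1: 5 trees catch fire, 2 burn out
  F..TT
  TFTTT
  TTTFT
  .TF.F
  T.T.T
  TT.TT
Step 2: 9 trees catch fire, 5 burn out
  ...TT
  F.FFT
  TFF.F
  .F...
  T.F.F
  TT.TT
Step 3: 4 trees catch fire, 9 burn out
  ...FT
  ....F
  F....
  .....
  T....
  TT.TF

...FT
....F
F....
.....
T....
TT.TF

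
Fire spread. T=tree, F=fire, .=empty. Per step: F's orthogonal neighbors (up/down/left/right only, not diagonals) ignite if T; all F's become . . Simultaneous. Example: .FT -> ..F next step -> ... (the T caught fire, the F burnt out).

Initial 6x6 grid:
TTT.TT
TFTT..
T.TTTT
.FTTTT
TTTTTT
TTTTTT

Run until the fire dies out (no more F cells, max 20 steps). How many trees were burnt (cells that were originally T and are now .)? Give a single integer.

Step 1: +5 fires, +2 burnt (F count now 5)
Step 2: +9 fires, +5 burnt (F count now 9)
Step 3: +5 fires, +9 burnt (F count now 5)
Step 4: +4 fires, +5 burnt (F count now 4)
Step 5: +3 fires, +4 burnt (F count now 3)
Step 6: +1 fires, +3 burnt (F count now 1)
Step 7: +0 fires, +1 burnt (F count now 0)
Fire out after step 7
Initially T: 29, now '.': 34
Total burnt (originally-T cells now '.'): 27

Answer: 27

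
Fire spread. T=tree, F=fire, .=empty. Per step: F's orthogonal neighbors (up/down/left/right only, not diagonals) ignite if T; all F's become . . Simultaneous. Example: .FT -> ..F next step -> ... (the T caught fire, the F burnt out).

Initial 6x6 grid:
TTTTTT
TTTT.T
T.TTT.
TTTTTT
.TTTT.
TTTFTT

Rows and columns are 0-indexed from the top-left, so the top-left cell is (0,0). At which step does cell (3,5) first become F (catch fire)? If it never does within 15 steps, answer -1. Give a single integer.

Step 1: cell (3,5)='T' (+3 fires, +1 burnt)
Step 2: cell (3,5)='T' (+5 fires, +3 burnt)
Step 3: cell (3,5)='T' (+5 fires, +5 burnt)
Step 4: cell (3,5)='F' (+5 fires, +5 burnt)
  -> target ignites at step 4
Step 5: cell (3,5)='.' (+3 fires, +5 burnt)
Step 6: cell (3,5)='.' (+4 fires, +3 burnt)
Step 7: cell (3,5)='.' (+3 fires, +4 burnt)
Step 8: cell (3,5)='.' (+2 fires, +3 burnt)
Step 9: cell (3,5)='.' (+0 fires, +2 burnt)
  fire out at step 9

4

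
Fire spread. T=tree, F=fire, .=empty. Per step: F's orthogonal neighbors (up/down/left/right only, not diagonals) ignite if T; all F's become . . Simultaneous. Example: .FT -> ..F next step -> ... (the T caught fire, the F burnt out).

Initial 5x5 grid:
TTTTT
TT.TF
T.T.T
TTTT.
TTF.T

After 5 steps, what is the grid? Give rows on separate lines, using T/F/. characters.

Step 1: 5 trees catch fire, 2 burn out
  TTTTF
  TT.F.
  T.T.F
  TTFT.
  TF..T
Step 2: 5 trees catch fire, 5 burn out
  TTTF.
  TT...
  T.F..
  TF.F.
  F...T
Step 3: 2 trees catch fire, 5 burn out
  TTF..
  TT...
  T....
  F....
  ....T
Step 4: 2 trees catch fire, 2 burn out
  TF...
  TT...
  F....
  .....
  ....T
Step 5: 3 trees catch fire, 2 burn out
  F....
  FF...
  .....
  .....
  ....T

F....
FF...
.....
.....
....T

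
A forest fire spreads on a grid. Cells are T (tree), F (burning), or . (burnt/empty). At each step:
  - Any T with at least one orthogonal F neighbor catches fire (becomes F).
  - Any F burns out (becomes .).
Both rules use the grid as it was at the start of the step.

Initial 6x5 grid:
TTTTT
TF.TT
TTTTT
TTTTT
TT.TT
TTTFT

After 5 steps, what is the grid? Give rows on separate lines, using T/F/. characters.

Step 1: 6 trees catch fire, 2 burn out
  TFTTT
  F..TT
  TFTTT
  TTTTT
  TT.FT
  TTF.F
Step 2: 8 trees catch fire, 6 burn out
  F.FTT
  ...TT
  F.FTT
  TFTFT
  TT..F
  TF...
Step 3: 7 trees catch fire, 8 burn out
  ...FT
  ...TT
  ...FT
  F.F.F
  TF...
  F....
Step 4: 4 trees catch fire, 7 burn out
  ....F
  ...FT
  ....F
  .....
  F....
  .....
Step 5: 1 trees catch fire, 4 burn out
  .....
  ....F
  .....
  .....
  .....
  .....

.....
....F
.....
.....
.....
.....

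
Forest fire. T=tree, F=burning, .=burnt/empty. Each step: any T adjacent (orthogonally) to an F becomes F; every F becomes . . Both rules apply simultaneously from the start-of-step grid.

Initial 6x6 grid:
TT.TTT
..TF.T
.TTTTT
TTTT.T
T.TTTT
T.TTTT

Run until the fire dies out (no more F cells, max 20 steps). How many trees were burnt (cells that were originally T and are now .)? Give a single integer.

Step 1: +3 fires, +1 burnt (F count now 3)
Step 2: +4 fires, +3 burnt (F count now 4)
Step 3: +5 fires, +4 burnt (F count now 5)
Step 4: +6 fires, +5 burnt (F count now 6)
Step 5: +4 fires, +6 burnt (F count now 4)
Step 6: +2 fires, +4 burnt (F count now 2)
Step 7: +1 fires, +2 burnt (F count now 1)
Step 8: +0 fires, +1 burnt (F count now 0)
Fire out after step 8
Initially T: 27, now '.': 34
Total burnt (originally-T cells now '.'): 25

Answer: 25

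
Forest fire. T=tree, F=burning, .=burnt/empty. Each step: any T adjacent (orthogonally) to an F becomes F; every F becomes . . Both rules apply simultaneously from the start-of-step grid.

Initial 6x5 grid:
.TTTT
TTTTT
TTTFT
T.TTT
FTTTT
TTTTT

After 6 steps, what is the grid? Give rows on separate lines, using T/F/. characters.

Step 1: 7 trees catch fire, 2 burn out
  .TTTT
  TTTFT
  TTF.F
  F.TFT
  .FTTT
  FTTTT
Step 2: 10 trees catch fire, 7 burn out
  .TTFT
  TTF.F
  FF...
  ..F.F
  ..FFT
  .FTTT
Step 3: 7 trees catch fire, 10 burn out
  .TF.F
  FF...
  .....
  .....
  ....F
  ..FFT
Step 4: 2 trees catch fire, 7 burn out
  .F...
  .....
  .....
  .....
  .....
  ....F
Step 5: 0 trees catch fire, 2 burn out
  .....
  .....
  .....
  .....
  .....
  .....
Step 6: 0 trees catch fire, 0 burn out
  .....
  .....
  .....
  .....
  .....
  .....

.....
.....
.....
.....
.....
.....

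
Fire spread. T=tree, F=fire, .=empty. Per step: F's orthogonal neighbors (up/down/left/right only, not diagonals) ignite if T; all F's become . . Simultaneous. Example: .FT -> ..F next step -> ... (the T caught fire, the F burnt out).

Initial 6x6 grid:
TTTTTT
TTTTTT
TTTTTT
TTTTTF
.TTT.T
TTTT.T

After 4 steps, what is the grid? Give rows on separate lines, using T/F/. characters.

Step 1: 3 trees catch fire, 1 burn out
  TTTTTT
  TTTTTT
  TTTTTF
  TTTTF.
  .TTT.F
  TTTT.T
Step 2: 4 trees catch fire, 3 burn out
  TTTTTT
  TTTTTF
  TTTTF.
  TTTF..
  .TTT..
  TTTT.F
Step 3: 5 trees catch fire, 4 burn out
  TTTTTF
  TTTTF.
  TTTF..
  TTF...
  .TTF..
  TTTT..
Step 4: 6 trees catch fire, 5 burn out
  TTTTF.
  TTTF..
  TTF...
  TF....
  .TF...
  TTTF..

TTTTF.
TTTF..
TTF...
TF....
.TF...
TTTF..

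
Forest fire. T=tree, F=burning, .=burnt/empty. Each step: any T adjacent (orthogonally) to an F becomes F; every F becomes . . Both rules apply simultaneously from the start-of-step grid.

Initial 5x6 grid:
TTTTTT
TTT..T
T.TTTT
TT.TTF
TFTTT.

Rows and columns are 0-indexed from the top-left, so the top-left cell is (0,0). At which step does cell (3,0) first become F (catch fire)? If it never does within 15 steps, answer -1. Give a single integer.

Step 1: cell (3,0)='T' (+5 fires, +2 burnt)
Step 2: cell (3,0)='F' (+6 fires, +5 burnt)
  -> target ignites at step 2
Step 3: cell (3,0)='.' (+3 fires, +6 burnt)
Step 4: cell (3,0)='.' (+3 fires, +3 burnt)
Step 5: cell (3,0)='.' (+4 fires, +3 burnt)
Step 6: cell (3,0)='.' (+2 fires, +4 burnt)
Step 7: cell (3,0)='.' (+0 fires, +2 burnt)
  fire out at step 7

2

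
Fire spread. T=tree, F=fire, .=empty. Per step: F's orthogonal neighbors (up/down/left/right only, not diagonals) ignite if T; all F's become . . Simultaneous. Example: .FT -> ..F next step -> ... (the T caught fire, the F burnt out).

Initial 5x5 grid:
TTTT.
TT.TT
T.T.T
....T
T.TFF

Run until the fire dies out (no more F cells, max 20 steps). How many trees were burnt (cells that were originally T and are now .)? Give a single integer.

Answer: 12

Derivation:
Step 1: +2 fires, +2 burnt (F count now 2)
Step 2: +1 fires, +2 burnt (F count now 1)
Step 3: +1 fires, +1 burnt (F count now 1)
Step 4: +1 fires, +1 burnt (F count now 1)
Step 5: +1 fires, +1 burnt (F count now 1)
Step 6: +1 fires, +1 burnt (F count now 1)
Step 7: +1 fires, +1 burnt (F count now 1)
Step 8: +2 fires, +1 burnt (F count now 2)
Step 9: +1 fires, +2 burnt (F count now 1)
Step 10: +1 fires, +1 burnt (F count now 1)
Step 11: +0 fires, +1 burnt (F count now 0)
Fire out after step 11
Initially T: 14, now '.': 23
Total burnt (originally-T cells now '.'): 12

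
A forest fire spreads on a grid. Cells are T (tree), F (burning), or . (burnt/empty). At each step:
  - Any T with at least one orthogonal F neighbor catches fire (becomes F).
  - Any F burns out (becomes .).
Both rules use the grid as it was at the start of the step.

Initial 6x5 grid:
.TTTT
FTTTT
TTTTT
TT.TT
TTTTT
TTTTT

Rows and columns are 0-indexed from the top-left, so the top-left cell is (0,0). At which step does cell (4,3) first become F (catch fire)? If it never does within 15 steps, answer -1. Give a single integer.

Step 1: cell (4,3)='T' (+2 fires, +1 burnt)
Step 2: cell (4,3)='T' (+4 fires, +2 burnt)
Step 3: cell (4,3)='T' (+5 fires, +4 burnt)
Step 4: cell (4,3)='T' (+5 fires, +5 burnt)
Step 5: cell (4,3)='T' (+5 fires, +5 burnt)
Step 6: cell (4,3)='F' (+3 fires, +5 burnt)
  -> target ignites at step 6
Step 7: cell (4,3)='.' (+2 fires, +3 burnt)
Step 8: cell (4,3)='.' (+1 fires, +2 burnt)
Step 9: cell (4,3)='.' (+0 fires, +1 burnt)
  fire out at step 9

6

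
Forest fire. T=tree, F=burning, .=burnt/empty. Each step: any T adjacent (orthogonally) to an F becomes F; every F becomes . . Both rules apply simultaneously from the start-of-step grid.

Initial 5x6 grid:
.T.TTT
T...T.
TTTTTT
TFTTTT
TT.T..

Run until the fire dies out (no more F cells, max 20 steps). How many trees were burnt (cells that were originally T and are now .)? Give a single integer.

Answer: 19

Derivation:
Step 1: +4 fires, +1 burnt (F count now 4)
Step 2: +4 fires, +4 burnt (F count now 4)
Step 3: +4 fires, +4 burnt (F count now 4)
Step 4: +2 fires, +4 burnt (F count now 2)
Step 5: +2 fires, +2 burnt (F count now 2)
Step 6: +1 fires, +2 burnt (F count now 1)
Step 7: +2 fires, +1 burnt (F count now 2)
Step 8: +0 fires, +2 burnt (F count now 0)
Fire out after step 8
Initially T: 20, now '.': 29
Total burnt (originally-T cells now '.'): 19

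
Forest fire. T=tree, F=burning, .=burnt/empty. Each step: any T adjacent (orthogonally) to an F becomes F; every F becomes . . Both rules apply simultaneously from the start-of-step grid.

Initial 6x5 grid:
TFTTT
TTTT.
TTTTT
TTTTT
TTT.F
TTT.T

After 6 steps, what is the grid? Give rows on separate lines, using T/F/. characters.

Step 1: 5 trees catch fire, 2 burn out
  F.FTT
  TFTT.
  TTTTT
  TTTTF
  TTT..
  TTT.F
Step 2: 6 trees catch fire, 5 burn out
  ...FT
  F.FT.
  TFTTF
  TTTF.
  TTT..
  TTT..
Step 3: 7 trees catch fire, 6 burn out
  ....F
  ...F.
  F.FF.
  TFF..
  TTT..
  TTT..
Step 4: 3 trees catch fire, 7 burn out
  .....
  .....
  .....
  F....
  TFF..
  TTT..
Step 5: 3 trees catch fire, 3 burn out
  .....
  .....
  .....
  .....
  F....
  TFF..
Step 6: 1 trees catch fire, 3 burn out
  .....
  .....
  .....
  .....
  .....
  F....

.....
.....
.....
.....
.....
F....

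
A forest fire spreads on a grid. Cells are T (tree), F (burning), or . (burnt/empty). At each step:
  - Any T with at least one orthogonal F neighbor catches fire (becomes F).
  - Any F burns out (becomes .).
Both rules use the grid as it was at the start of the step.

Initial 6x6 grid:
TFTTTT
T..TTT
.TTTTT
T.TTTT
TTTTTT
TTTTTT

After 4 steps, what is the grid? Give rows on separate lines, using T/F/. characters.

Step 1: 2 trees catch fire, 1 burn out
  F.FTTT
  T..TTT
  .TTTTT
  T.TTTT
  TTTTTT
  TTTTTT
Step 2: 2 trees catch fire, 2 burn out
  ...FTT
  F..TTT
  .TTTTT
  T.TTTT
  TTTTTT
  TTTTTT
Step 3: 2 trees catch fire, 2 burn out
  ....FT
  ...FTT
  .TTTTT
  T.TTTT
  TTTTTT
  TTTTTT
Step 4: 3 trees catch fire, 2 burn out
  .....F
  ....FT
  .TTFTT
  T.TTTT
  TTTTTT
  TTTTTT

.....F
....FT
.TTFTT
T.TTTT
TTTTTT
TTTTTT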